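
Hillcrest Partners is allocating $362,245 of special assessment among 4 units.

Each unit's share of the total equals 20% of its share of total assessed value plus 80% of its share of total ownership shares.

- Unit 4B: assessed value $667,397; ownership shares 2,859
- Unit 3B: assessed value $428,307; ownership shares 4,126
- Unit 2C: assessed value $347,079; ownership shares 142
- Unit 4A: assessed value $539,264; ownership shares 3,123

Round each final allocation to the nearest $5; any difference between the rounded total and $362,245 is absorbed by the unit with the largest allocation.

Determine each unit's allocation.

Assessed value total 1,982,047; ownership shares total 10,250.
Combined weights (20% assessed value + 80% ownership shares): Unit 4B 0.2905; Unit 3B 0.3652; Unit 2C 0.0461; Unit 4A 0.2982.
Pro-rata amounts: Unit 4B 105,226.98; Unit 3B 132,309.23; Unit 2C 16,701.38; Unit 4A 108,007.40.
After rounding ($5): Unit 4B $105,225; Unit 3B $132,310; Unit 2C $16,700; Unit 4A $108,005. Sum = $362,240.
Difference $362,245 − $362,240 = +$5 applied to largest allocation (Unit 3B): Unit 3B becomes $132,315.

Unit 4B: $105,225 · Unit 3B: $132,315 · Unit 2C: $16,700 · Unit 4A: $108,005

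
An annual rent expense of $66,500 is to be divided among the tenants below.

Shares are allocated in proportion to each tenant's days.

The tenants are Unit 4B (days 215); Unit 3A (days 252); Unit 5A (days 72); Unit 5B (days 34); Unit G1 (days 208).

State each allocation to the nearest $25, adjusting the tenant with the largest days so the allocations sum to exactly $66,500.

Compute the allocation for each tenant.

Unit 4B: $18,300; Unit 3A: $21,475; Unit 5A: $6,125; Unit 5B: $2,900; Unit G1: $17,700

Combined days = 781.
Pro-rata amounts: Unit 4B 215/781 × $66,500 = 18,306.66; Unit 3A 252/781 × $66,500 = 21,457.11; Unit 5A 72/781 × $66,500 = 6,130.60; Unit 5B 34/781 × $66,500 = 2,895.01; Unit G1 208/781 × $66,500 = 17,710.63.
After rounding ($25): Unit 4B $18,300; Unit 3A $21,450; Unit 5A $6,125; Unit 5B $2,900; Unit G1 $17,700. Sum = $66,475.
Difference $66,500 − $66,475 = +$25 applied to largest days (Unit 3A): Unit 3A becomes $21,475.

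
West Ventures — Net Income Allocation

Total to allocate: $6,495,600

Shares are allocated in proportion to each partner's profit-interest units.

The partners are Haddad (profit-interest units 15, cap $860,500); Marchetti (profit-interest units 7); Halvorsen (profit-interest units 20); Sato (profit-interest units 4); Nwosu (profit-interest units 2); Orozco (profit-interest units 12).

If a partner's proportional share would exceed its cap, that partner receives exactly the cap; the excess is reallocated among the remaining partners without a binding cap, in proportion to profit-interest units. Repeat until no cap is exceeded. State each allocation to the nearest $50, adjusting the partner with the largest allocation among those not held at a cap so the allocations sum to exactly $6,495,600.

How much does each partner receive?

Haddad: $860,500; Marchetti: $876,550; Halvorsen: $2,504,500; Sato: $500,900; Nwosu: $250,450; Orozco: $1,502,700

Profit-interest units total: 60.
Proportional shares (ignoring caps): Haddad 1,623,900.00; Marchetti 757,820.00; Halvorsen 2,165,200.00; Sato 433,040.00; Nwosu 216,520.00; Orozco 1,299,120.00.
Cap binds for Haddad ($860,500); residual $5,635,100 reallocated over remaining profit-interest units 45.
Redistributed shares: Marchetti 876,571.11 → $876,550; Halvorsen 2,504,488.89 → $2,504,500; Sato 500,897.78 → $500,900; Nwosu 250,448.89 → $250,450; Orozco 1,502,693.33 → $1,502,700.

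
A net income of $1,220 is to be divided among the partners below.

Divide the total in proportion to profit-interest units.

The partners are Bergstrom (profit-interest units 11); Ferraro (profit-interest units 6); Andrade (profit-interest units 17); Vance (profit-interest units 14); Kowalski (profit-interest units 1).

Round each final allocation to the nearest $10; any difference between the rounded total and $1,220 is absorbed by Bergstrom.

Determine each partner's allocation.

Bergstrom: $280; Ferraro: $150; Andrade: $420; Vance: $350; Kowalski: $20

Profit-interest units total: 49.
Proportional shares: Bergstrom 11/49 × $1,220 = 273.88; Ferraro 6/49 × $1,220 = 149.39; Andrade 17/49 × $1,220 = 423.27; Vance 14/49 × $1,220 = 348.57; Kowalski 1/49 × $1,220 = 24.90.
Rounded to nearest $10: Bergstrom $270; Ferraro $150; Andrade $420; Vance $350; Kowalski $20. Sum = $1,210.
Difference $1,220 − $1,210 = +$10 applied to Bergstrom: Bergstrom becomes $280.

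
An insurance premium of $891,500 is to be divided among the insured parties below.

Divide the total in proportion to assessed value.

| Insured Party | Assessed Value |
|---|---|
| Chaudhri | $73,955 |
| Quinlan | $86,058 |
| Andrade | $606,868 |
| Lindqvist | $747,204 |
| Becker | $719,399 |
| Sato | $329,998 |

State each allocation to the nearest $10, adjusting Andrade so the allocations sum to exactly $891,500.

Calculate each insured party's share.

Sum of assessed value: 2,563,482.
Unrounded shares: Chaudhri 73,955/2,563,482 × $891,500 = 25,719.27; Quinlan 86,058/2,563,482 × $891,500 = 29,928.32; Andrade 606,868/2,563,482 × $891,500 = 211,049.98; Lindqvist 747,204/2,563,482 × $891,500 = 259,854.51; Becker 719,399/2,563,482 × $891,500 = 250,184.79; Sato 329,998/2,563,482 × $891,500 = 114,763.13.
After rounding ($10): Chaudhri $25,720; Quinlan $29,930; Andrade $211,050; Lindqvist $259,850; Becker $250,180; Sato $114,760. Sum = $891,490.
Difference $891,500 − $891,490 = +$10 applied to Andrade: Andrade becomes $211,060.

Chaudhri: $25,720; Quinlan: $29,930; Andrade: $211,060; Lindqvist: $259,850; Becker: $250,180; Sato: $114,760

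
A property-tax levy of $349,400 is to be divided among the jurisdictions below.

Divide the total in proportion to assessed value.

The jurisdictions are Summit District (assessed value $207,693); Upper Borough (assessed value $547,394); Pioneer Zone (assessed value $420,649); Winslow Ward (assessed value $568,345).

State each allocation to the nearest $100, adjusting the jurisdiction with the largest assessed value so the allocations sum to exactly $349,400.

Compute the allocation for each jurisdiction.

Sum of assessed value: 1,744,081.
Proportional shares: Summit District 207,693/1,744,081 × $349,400 = 41,608.12; Upper Borough 547,394/1,744,081 × $349,400 = 109,662.03; Pioneer Zone 420,649/1,744,081 × $349,400 = 84,270.60; Winslow Ward 568,345/1,744,081 × $349,400 = 113,859.24.
At nearest $100: Summit District $41,600; Upper Borough $109,700; Pioneer Zone $84,300; Winslow Ward $113,900. Sum = $349,500.
Difference $349,400 − $349,500 = −$100 applied to largest assessed value (Winslow Ward): Winslow Ward becomes $113,800.

Summit District: $41,600 | Upper Borough: $109,700 | Pioneer Zone: $84,300 | Winslow Ward: $113,800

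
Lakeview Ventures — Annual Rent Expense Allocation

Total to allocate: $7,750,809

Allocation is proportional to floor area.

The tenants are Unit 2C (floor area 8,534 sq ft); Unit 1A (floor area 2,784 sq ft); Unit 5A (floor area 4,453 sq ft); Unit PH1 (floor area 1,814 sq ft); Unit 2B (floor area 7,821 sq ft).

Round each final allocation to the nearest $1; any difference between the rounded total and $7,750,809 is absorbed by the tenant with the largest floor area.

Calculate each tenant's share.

Sum of floor area: 8,534 + 2,784 + 4,453 + 1,814 + 7,821 = 25,406.
Pro-rata amounts: Unit 2C 2,603,534.76; Unit 1A 849,336.86; Unit 5A 1,358,511.87; Unit PH1 553,411.30; Unit 2B 2,386,014.22.
At nearest $1: Unit 2C $2,603,535; Unit 1A $849,337; Unit 5A $1,358,512; Unit PH1 $553,411; Unit 2B $2,386,014. Sum = $7,750,809.
No rounding difference to absorb.

Unit 2C: $2,603,535; Unit 1A: $849,337; Unit 5A: $1,358,512; Unit PH1: $553,411; Unit 2B: $2,386,014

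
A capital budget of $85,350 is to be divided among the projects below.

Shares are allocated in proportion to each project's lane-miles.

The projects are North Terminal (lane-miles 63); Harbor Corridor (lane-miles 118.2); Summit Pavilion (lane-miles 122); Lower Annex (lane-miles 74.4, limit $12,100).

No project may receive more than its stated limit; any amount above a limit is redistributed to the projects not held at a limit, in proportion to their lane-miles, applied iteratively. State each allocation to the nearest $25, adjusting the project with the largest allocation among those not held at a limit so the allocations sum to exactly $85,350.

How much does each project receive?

Lane-miles total: 377.6.
Pro-rata shares before constraints: North Terminal 14,240.07; Harbor Corridor 26,717.08; Summit Pavilion 27,576.01; Lower Annex 16,816.84.
Held at cap: Lower Annex ($12,100); balance $73,250 reallocated over remaining lane-miles 303.2.
Redistributed shares: North Terminal 15,220.15 → $15,225; Harbor Corridor 28,555.90 → $28,550; Summit Pavilion 29,473.94 → $29,475.

North Terminal: $15,225 | Harbor Corridor: $28,550 | Summit Pavilion: $29,475 | Lower Annex: $12,100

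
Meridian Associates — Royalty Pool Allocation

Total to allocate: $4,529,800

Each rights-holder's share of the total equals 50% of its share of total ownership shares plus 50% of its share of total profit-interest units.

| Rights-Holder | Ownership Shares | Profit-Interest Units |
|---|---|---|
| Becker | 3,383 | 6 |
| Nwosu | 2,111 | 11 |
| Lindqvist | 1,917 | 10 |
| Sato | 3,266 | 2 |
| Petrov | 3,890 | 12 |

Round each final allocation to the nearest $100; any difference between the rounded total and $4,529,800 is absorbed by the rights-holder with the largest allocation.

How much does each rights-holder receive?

Ownership shares total 14,567; profit-interest units total 41.
Blended shares (50% ownership shares + 50% profit-interest units): Becker 0.1893; Nwosu 0.2066; Lindqvist 0.1878; Sato 0.1365; Petrov 0.2799.
Proportional shares: Becker 857,442.92; Nwosu 935,877.69; Lindqvist 850,472.80; Sato 618,285.73; Petrov 1,267,720.86.
Rounded to nearest $100: Becker $857,400; Nwosu $935,900; Lindqvist $850,500; Sato $618,300; Petrov $1,267,700. Sum = $4,529,800.
Sum already equals the total — no adjustment.

Becker: $857,400 · Nwosu: $935,900 · Lindqvist: $850,500 · Sato: $618,300 · Petrov: $1,267,700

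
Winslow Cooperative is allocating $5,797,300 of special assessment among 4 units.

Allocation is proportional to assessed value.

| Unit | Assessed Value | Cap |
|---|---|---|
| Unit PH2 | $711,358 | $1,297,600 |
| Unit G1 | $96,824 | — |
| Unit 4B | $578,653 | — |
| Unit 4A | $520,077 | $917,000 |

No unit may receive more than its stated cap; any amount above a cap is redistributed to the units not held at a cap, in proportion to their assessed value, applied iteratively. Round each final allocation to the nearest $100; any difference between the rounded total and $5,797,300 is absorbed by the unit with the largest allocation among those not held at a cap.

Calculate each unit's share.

Unit PH2: $1,297,600 | Unit G1: $513,600 | Unit 4B: $3,069,100 | Unit 4A: $917,000

Assessed value total: 1,906,912.
Unconstrained shares: Unit PH2 2,162,635.58; Unit G1 294,359.56; Unit 4B 1,759,192.37; Unit 4A 1,581,112.50.
Held at cap: Unit PH2 ($1,297,600), Unit 4A ($917,000); residual $3,582,700 reallocated over remaining assessed value 675,477.
Shares after redistribution: Unit G1 513,550.19 → $513,600; Unit 4B 3,069,149.81 → $3,069,100.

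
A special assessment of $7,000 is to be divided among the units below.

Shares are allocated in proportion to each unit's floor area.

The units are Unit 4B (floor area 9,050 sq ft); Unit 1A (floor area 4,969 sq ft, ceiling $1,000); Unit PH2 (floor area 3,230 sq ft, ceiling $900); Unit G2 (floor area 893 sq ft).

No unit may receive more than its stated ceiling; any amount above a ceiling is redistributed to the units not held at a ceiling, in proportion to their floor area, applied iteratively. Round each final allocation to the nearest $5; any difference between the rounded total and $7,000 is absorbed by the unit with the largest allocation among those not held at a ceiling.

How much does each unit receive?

Combined floor area = 18,142.
Pro-rata shares before constraints: Unit 4B 3,491.90; Unit 1A 1,917.26; Unit PH2 1,246.28; Unit G2 344.56.
Held at cap: Unit 1A ($1,000), Unit PH2 ($900); remaining pool $5,100 reallocated over remaining floor area 9,943.
Redistributed shares: Unit 4B 4,641.96 → $4,640; Unit G2 458.04 → $460.

Unit 4B: $4,640; Unit 1A: $1,000; Unit PH2: $900; Unit G2: $460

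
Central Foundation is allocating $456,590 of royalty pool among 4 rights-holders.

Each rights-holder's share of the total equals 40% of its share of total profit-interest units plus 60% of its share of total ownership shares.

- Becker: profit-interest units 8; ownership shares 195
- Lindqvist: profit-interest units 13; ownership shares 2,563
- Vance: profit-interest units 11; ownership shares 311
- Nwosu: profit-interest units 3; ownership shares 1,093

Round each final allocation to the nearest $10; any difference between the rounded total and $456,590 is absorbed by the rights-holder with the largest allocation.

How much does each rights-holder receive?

Totals — profit-interest units 35, ownership shares 4,162.
Blended shares (40% profit-interest units + 60% ownership shares): Becker 0.1195; Lindqvist 0.5181; Vance 0.1705; Nwosu 0.1919.
Unrounded shares: Becker 54,580.79; Lindqvist 236,539.76; Vance 77,870.74; Nwosu 87,598.71.
After rounding ($10): Becker $54,580; Lindqvist $236,540; Vance $77,870; Nwosu $87,600. Sum = $456,590.
No rounding difference to absorb.

Becker: $54,580 | Lindqvist: $236,540 | Vance: $77,870 | Nwosu: $87,600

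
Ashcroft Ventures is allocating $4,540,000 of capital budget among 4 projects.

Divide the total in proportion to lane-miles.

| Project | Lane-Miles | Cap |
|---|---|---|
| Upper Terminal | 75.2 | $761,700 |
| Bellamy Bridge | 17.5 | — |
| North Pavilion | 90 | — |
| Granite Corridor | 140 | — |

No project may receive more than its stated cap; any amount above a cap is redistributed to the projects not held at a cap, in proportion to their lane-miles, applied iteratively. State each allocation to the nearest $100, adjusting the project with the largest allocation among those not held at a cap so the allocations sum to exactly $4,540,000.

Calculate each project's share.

Combined lane-miles = 322.7.
Proportional shares (ignoring caps): Upper Terminal 1,057,973.35; Bellamy Bridge 246,203.90; North Pavilion 1,266,191.51; Granite Corridor 1,969,631.24.
Held at cap: Upper Terminal ($761,700); residual $3,778,300 reallocated over remaining lane-miles 247.5.
Remaining shares: Bellamy Bridge 267,152.53 → $267,200; North Pavilion 1,373,927.27 → $1,373,900; Granite Corridor 2,137,220.20 → $2,137,200.

Upper Terminal: $761,700 | Bellamy Bridge: $267,200 | North Pavilion: $1,373,900 | Granite Corridor: $2,137,200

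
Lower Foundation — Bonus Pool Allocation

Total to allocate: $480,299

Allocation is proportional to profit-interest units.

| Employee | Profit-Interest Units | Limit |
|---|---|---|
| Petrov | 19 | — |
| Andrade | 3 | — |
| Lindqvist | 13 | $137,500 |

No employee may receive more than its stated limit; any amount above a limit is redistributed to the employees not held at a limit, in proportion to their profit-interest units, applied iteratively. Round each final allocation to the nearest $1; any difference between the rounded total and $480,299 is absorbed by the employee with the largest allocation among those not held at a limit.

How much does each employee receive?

Petrov: $296,054 | Andrade: $46,745 | Lindqvist: $137,500

Profit-interest units total: 35.
Pro-rata shares before constraints: Petrov 260,733.74; Andrade 41,168.49; Lindqvist 178,396.77.
Capped: Lindqvist ($137,500); residual $342,799 reallocated over remaining profit-interest units 22.
Shares after redistribution: Petrov 296,053.68 → $296,054; Andrade 46,745.32 → $46,745.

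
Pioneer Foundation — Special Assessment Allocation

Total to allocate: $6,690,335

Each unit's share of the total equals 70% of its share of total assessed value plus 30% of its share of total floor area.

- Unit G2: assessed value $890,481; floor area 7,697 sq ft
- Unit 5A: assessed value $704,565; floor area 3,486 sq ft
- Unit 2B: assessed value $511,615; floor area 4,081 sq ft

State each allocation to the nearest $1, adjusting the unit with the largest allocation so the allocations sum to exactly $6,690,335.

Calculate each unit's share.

Unit G2: $2,991,690 | Unit 5A: $2,024,673 | Unit 2B: $1,673,972

Totals — assessed value 2,106,661, floor area 15,264.
Combined weights (70% assessed value + 30% floor area): Unit G2 0.4472; Unit 5A 0.3026; Unit 2B 0.2502.
Unrounded shares: Unit G2 2,991,690.24; Unit 5A 2,024,673.12; Unit 2B 1,673,971.63.
Rounded to nearest $1: Unit G2 $2,991,690; Unit 5A $2,024,673; Unit 2B $1,673,972. Sum = $6,690,335.
No rounding difference to absorb.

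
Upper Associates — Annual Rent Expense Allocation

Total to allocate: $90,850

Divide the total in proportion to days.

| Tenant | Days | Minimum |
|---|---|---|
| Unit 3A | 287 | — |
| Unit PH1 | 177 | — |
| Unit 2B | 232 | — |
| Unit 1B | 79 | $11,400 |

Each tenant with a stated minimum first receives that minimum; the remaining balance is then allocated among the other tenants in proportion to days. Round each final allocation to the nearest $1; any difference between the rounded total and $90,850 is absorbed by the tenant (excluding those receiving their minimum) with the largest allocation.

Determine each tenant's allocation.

Minimums first: Unit 1B $11,400. Residual $79,450.
Residual split over remaining days 696: Unit 3A 32,761.71 → $32,762; Unit PH1 20,204.96 → $20,205; Unit 2B 26,483.33 → $26,483.

Unit 3A: $32,762 | Unit PH1: $20,205 | Unit 2B: $26,483 | Unit 1B: $11,400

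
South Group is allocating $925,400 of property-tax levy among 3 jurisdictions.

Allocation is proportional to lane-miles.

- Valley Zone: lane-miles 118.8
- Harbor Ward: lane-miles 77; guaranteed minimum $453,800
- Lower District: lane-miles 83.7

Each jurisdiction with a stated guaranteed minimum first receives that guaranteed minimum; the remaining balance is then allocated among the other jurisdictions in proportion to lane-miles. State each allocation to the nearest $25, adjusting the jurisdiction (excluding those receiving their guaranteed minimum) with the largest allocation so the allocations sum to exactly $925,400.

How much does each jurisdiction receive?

Valley Zone: $276,675 · Harbor Ward: $453,800 · Lower District: $194,925

Guaranteed amounts: Harbor Ward $453,800. Residual $471,600.
Residual split over remaining lane-miles 202.5: Valley Zone 276,672.00 → $276,675; Lower District 194,928.00 → $194,925.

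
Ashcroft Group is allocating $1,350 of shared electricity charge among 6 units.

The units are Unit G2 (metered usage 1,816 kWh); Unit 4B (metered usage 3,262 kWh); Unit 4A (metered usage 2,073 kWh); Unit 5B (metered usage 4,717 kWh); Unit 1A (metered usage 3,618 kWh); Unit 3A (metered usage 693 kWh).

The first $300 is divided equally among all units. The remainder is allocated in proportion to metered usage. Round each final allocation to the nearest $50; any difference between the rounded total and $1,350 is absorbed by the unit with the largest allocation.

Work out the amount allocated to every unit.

Equal tier: $300 ÷ 6 = $50 apiece.
Remainder $1,050 by metered usage (total 16,179): Unit G2 117.86 → $100; Unit 4B 211.70 → $200; Unit 4A 134.54 → $150; Unit 5B 306.13 → $300; Unit 1A 234.80 → $250; Unit 3A 44.97 → $50.
Totals: Unit G2 $50 + $100 = $150; Unit 4B $50 + $200 = $250; Unit 4A $50 + $150 = $200; Unit 5B $50 + $300 = $350; Unit 1A $50 + $250 = $300; Unit 3A $50 + $50 = $100.

Unit G2: $150 · Unit 4B: $250 · Unit 4A: $200 · Unit 5B: $350 · Unit 1A: $300 · Unit 3A: $100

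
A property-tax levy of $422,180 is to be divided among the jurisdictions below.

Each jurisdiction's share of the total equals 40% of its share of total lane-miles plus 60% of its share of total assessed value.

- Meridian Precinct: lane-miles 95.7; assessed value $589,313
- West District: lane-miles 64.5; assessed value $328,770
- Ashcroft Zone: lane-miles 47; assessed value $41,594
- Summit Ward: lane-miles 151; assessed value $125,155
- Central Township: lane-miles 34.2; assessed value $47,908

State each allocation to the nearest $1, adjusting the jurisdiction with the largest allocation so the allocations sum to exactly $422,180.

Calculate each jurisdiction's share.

Lane-miles total 392.4; assessed value total 1,132,740.
Composite weights (40% lane-miles + 60% assessed value): Meridian Precinct 0.4097; West District 0.2399; Ashcroft Zone 0.0699; Summit Ward 0.2202; Central Township 0.0602.
Raw shares: Meridian Precinct 172,969.75; West District 101,278.92; Ashcroft Zone 29,528.19; Summit Ward 92,971.55; Central Township 25,431.59.
At nearest $1: Meridian Precinct $172,970; West District $101,279; Ashcroft Zone $29,528; Summit Ward $92,972; Central Township $25,432. Sum = $422,181.
Difference $422,180 − $422,181 = −$1 applied to largest allocation (Meridian Precinct): Meridian Precinct becomes $172,969.

Meridian Precinct: $172,969; West District: $101,279; Ashcroft Zone: $29,528; Summit Ward: $92,972; Central Township: $25,432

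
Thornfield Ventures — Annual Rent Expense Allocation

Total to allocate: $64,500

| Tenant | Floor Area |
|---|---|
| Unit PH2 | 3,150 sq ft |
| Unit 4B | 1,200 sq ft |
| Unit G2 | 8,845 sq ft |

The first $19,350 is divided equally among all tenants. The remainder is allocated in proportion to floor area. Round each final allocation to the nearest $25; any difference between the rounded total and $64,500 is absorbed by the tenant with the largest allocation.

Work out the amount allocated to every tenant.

First tranche $19,350 split equally: $6,450 each.
Remainder $45,150 by floor area (total 13,195): Unit PH2 10,778.51 → $10,775; Unit 4B 4,106.10 → $4,100; Unit G2 30,265.38 → $30,275.
Totals: Unit PH2 $6,450 + $10,775 = $17,225; Unit 4B $6,450 + $4,100 = $10,550; Unit G2 $6,450 + $30,275 = $36,725.

Unit PH2: $17,225; Unit 4B: $10,550; Unit G2: $36,725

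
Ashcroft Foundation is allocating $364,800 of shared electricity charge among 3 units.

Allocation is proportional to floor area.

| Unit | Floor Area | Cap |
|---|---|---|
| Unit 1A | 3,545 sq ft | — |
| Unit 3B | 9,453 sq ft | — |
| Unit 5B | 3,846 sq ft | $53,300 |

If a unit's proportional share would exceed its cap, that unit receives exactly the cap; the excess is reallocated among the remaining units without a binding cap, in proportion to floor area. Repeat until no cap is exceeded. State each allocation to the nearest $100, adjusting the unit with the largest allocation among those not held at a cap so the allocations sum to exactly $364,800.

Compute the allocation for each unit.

Combined floor area = 16,844.
Pro-rata shares before constraints: Unit 1A 76,776.06; Unit 3B 204,728.95; Unit 5B 83,294.99.
Cap binds for Unit 5B ($53,300); remaining pool $311,500 reallocated over remaining floor area 12,998.
Shares after redistribution: Unit 1A 84,956.72 → $85,000; Unit 3B 226,543.28 → $226,500.

Unit 1A: $85,000; Unit 3B: $226,500; Unit 5B: $53,300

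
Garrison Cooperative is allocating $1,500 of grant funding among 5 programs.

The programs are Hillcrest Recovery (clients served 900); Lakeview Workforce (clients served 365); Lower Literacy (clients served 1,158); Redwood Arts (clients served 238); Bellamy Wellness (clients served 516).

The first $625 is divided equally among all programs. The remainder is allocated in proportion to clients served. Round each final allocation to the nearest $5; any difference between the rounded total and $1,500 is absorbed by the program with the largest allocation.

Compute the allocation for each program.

Hillcrest Recovery: $375; Lakeview Workforce: $225; Lower Literacy: $445; Redwood Arts: $190; Bellamy Wellness: $265

First tranche $625 split equally: $125 each.
Remainder $875 by clients served (total 3,177): Hillcrest Recovery 247.88 → $250; Lakeview Workforce 100.53 → $100; Lower Literacy 318.93 → $320; Redwood Arts 65.55 → $65; Bellamy Wellness 142.12 → $140.
Totals: Hillcrest Recovery $125 + $250 = $375; Lakeview Workforce $125 + $100 = $225; Lower Literacy $125 + $320 = $445; Redwood Arts $125 + $65 = $190; Bellamy Wellness $125 + $140 = $265.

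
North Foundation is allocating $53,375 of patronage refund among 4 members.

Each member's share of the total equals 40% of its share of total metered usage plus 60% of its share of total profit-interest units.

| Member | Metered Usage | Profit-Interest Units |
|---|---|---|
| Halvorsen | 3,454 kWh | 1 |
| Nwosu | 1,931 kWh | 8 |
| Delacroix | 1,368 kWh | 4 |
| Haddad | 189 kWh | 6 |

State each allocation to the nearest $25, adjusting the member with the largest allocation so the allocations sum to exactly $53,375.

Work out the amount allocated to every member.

Metered usage total 6,942; profit-interest units total 19.
Composite weights (40% metered usage + 60% profit-interest units): Halvorsen 0.2306; Nwosu 0.3639; Delacroix 0.2051; Haddad 0.2004.
Pro-rata amounts: Halvorsen 12,308.24; Nwosu 19,422.97; Delacroix 10,949.37; Haddad 10,694.42.
Rounded to nearest $25: Halvorsen $12,300; Nwosu $19,425; Delacroix $10,950; Haddad $10,700. Sum = $53,375.
Rounded total matches; no reconciliation needed.

Halvorsen: $12,300 | Nwosu: $19,425 | Delacroix: $10,950 | Haddad: $10,700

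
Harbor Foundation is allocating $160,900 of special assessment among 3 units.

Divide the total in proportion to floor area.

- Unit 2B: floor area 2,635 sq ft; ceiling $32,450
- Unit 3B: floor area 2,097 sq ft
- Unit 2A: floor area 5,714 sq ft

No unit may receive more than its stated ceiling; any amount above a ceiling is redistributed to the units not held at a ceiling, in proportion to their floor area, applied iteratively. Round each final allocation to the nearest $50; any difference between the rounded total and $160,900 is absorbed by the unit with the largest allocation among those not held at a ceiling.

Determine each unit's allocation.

Combined floor area = 10,446.
Pro-rata shares before constraints: Unit 2B 40,586.97; Unit 3B 32,300.14; Unit 2A 88,012.89.
Capped: Unit 2B ($32,450); balance $128,450 reallocated over remaining floor area 7,811.
Redistributed shares: Unit 3B 34,484.66 → $34,500; Unit 2A 93,965.34 → $93,950.

Unit 2B: $32,450 · Unit 3B: $34,500 · Unit 2A: $93,950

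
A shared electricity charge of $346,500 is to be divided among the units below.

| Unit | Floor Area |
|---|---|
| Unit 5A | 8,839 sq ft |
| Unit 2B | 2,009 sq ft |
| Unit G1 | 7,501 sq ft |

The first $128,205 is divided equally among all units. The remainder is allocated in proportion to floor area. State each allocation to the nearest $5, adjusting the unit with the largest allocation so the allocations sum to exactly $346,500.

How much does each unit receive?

$128,205 shared equally gives $42,735 per unit.
Remainder $218,295 by floor area (total 18,349): Unit 5A 105,156.11 → $105,155; Unit 2B 23,900.74 → $23,900; Unit G1 89,238.15 → $89,240.
Totals: Unit 5A $42,735 + $105,155 = $147,890; Unit 2B $42,735 + $23,900 = $66,635; Unit G1 $42,735 + $89,240 = $131,975.

Unit 5A: $147,890 · Unit 2B: $66,635 · Unit G1: $131,975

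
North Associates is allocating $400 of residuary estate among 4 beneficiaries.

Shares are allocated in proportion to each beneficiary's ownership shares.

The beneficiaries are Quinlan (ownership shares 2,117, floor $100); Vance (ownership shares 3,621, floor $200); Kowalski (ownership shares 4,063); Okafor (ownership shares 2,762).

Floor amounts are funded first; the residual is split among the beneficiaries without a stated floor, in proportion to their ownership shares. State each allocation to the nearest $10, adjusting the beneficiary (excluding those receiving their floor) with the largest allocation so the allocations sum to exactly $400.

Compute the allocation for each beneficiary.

Guaranteed amounts: Quinlan $100; Vance $200. Residual $100.
Residual split over remaining ownership shares 6,825: Kowalski 59.53 → $60; Okafor 40.47 → $40.

Quinlan: $100 · Vance: $200 · Kowalski: $60 · Okafor: $40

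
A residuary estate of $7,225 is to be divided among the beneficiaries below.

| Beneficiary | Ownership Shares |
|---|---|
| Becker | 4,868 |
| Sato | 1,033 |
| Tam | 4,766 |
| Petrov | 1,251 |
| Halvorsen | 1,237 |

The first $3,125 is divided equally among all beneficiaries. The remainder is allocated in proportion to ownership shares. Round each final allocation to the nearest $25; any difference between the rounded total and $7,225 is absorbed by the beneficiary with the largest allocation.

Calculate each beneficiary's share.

$3,125 shared equally gives $625 per beneficiary.
Remainder $4,100 by ownership shares (total 13,155): Becker 1,517.20 → $1,525; Sato 321.95 → $325; Tam 1,485.41 → $1,475; Petrov 389.90 → $400; Halvorsen 385.53 → $375.
Totals: Becker $625 + $1,525 = $2,150; Sato $625 + $325 = $950; Tam $625 + $1,475 = $2,100; Petrov $625 + $400 = $1,025; Halvorsen $625 + $375 = $1,000.

Becker: $2,150 | Sato: $950 | Tam: $2,100 | Petrov: $1,025 | Halvorsen: $1,000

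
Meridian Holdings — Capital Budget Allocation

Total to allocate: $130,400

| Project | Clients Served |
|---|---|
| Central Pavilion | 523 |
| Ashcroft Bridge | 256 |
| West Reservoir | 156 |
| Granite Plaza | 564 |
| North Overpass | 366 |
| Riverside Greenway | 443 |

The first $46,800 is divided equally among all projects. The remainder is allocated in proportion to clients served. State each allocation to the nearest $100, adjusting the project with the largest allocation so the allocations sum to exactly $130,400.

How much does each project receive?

Central Pavilion: $26,700; Ashcroft Bridge: $17,100; West Reservoir: $13,500; Granite Plaza: $28,200; North Overpass: $21,100; Riverside Greenway: $23,800

Equal tier: $46,800 ÷ 6 = $7,800 apiece.
Remainder $83,600 by clients served (total 2,308): Central Pavilion 18,944.02 → $18,900; Ashcroft Bridge 9,272.79 → $9,300; West Reservoir 5,650.61 → $5,700; Granite Plaza 20,429.12 → $20,400; North Overpass 13,257.19 → $13,300; Riverside Greenway 16,046.27 → $16,000.
Totals: Central Pavilion $7,800 + $18,900 = $26,700; Ashcroft Bridge $7,800 + $9,300 = $17,100; West Reservoir $7,800 + $5,700 = $13,500; Granite Plaza $7,800 + $20,400 = $28,200; North Overpass $7,800 + $13,300 = $21,100; Riverside Greenway $7,800 + $16,000 = $23,800.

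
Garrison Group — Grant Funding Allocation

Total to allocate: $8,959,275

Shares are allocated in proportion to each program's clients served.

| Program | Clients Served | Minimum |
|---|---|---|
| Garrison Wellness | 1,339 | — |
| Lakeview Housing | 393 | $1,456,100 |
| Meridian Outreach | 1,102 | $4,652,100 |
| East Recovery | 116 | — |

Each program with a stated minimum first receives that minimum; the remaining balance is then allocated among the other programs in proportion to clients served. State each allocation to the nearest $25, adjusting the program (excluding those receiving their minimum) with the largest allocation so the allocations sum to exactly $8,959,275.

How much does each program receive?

Fund the minimums — Lakeview Housing $1,456,100; Meridian Outreach $4,652,100. Balance $2,851,075.
Balance split over remaining clients served 1,455: Garrison Wellness 2,623,772.80 → $2,623,775; East Recovery 227,302.20 → $227,300.

Garrison Wellness: $2,623,775 | Lakeview Housing: $1,456,100 | Meridian Outreach: $4,652,100 | East Recovery: $227,300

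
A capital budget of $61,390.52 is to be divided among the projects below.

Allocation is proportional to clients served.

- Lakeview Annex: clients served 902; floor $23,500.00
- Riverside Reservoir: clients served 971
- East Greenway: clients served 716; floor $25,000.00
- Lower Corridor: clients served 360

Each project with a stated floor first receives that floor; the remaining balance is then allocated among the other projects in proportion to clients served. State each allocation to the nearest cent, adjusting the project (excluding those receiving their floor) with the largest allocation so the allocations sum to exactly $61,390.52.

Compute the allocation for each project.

Lakeview Annex: $23,500.00 | Riverside Reservoir: $9,403.98 | East Greenway: $25,000.00 | Lower Corridor: $3,486.54

Minimums first: Lakeview Annex $23,500.00; East Greenway $25,000.00. Remaining pool $12,890.52.
Remaining pool split over remaining clients served 1,331: Riverside Reservoir 9,403.9782 → $9,403.98; Lower Corridor 3,486.5418 → $3,486.54.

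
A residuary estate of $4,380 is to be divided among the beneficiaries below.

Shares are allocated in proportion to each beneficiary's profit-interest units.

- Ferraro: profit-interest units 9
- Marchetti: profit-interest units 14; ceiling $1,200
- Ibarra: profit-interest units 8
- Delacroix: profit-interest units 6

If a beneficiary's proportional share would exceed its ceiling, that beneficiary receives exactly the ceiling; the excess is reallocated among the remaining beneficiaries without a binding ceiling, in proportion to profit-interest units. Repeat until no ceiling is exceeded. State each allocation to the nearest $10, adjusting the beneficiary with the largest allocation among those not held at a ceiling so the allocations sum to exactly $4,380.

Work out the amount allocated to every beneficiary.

Ferraro: $1,240 · Marchetti: $1,200 · Ibarra: $1,110 · Delacroix: $830

Profit-interest units total: 37.
Pro-rata shares before constraints: Ferraro 1,065.41; Marchetti 1,657.30; Ibarra 947.03; Delacroix 710.27.
Capped: Marchetti ($1,200); remaining pool $3,180 reallocated over remaining profit-interest units 23.
Shares after redistribution: Ferraro 1,244.35 → $1,240; Ibarra 1,106.09 → $1,110; Delacroix 829.57 → $830.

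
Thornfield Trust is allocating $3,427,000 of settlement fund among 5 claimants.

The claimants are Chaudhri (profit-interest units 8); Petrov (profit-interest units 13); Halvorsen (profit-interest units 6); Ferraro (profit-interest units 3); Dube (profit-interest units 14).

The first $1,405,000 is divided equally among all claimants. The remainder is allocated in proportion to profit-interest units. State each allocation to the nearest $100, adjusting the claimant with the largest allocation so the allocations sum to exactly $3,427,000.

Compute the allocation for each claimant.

Chaudhri: $648,600 | Petrov: $878,400 | Halvorsen: $556,700 | Ferraro: $418,900 | Dube: $924,400

$1,405,000 shared equally gives $281,000 per claimant.
Remainder $2,022,000 by profit-interest units (total 44): Chaudhri 367,636.36 → $367,600; Petrov 597,409.09 → $597,400; Halvorsen 275,727.27 → $275,700; Ferraro 137,863.64 → $137,900; Dube 643,363.64 → $643,400.
Totals: Chaudhri $281,000 + $367,600 = $648,600; Petrov $281,000 + $597,400 = $878,400; Halvorsen $281,000 + $275,700 = $556,700; Ferraro $281,000 + $137,900 = $418,900; Dube $281,000 + $643,400 = $924,400.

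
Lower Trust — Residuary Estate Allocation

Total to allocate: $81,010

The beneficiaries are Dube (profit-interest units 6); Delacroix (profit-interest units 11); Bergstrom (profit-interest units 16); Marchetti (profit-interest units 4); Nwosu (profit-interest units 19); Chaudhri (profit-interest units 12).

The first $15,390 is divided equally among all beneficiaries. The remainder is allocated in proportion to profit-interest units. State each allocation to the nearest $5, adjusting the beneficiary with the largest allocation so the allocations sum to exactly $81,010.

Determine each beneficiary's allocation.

Equal tier: $15,390 ÷ 6 = $2,565 apiece.
Remainder $65,620 by profit-interest units (total 68): Dube 5,790.00 → $5,790; Delacroix 10,615.00 → $10,615; Bergstrom 15,440.00 → $15,440; Marchetti 3,860.00 → $3,860; Nwosu 18,335.00 → $18,335; Chaudhri 11,580.00 → $11,580.
Totals: Dube $2,565 + $5,790 = $8,355; Delacroix $2,565 + $10,615 = $13,180; Bergstrom $2,565 + $15,440 = $18,005; Marchetti $2,565 + $3,860 = $6,425; Nwosu $2,565 + $18,335 = $20,900; Chaudhri $2,565 + $11,580 = $14,145.

Dube: $8,355 | Delacroix: $13,180 | Bergstrom: $18,005 | Marchetti: $6,425 | Nwosu: $20,900 | Chaudhri: $14,145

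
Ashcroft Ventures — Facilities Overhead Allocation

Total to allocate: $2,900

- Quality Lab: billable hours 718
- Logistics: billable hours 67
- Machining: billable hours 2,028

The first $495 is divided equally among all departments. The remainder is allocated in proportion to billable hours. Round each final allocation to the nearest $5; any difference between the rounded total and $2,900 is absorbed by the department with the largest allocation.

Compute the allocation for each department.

Quality Lab: $780; Logistics: $220; Machining: $1,900

Equal tier: $495 ÷ 3 = $165 apiece.
Remainder $2,405 by billable hours (total 2,813): Quality Lab 613.86 → $615; Logistics 57.28 → $55; Machining 1,733.86 → $1,735.
Totals: Quality Lab $165 + $615 = $780; Logistics $165 + $55 = $220; Machining $165 + $1,735 = $1,900.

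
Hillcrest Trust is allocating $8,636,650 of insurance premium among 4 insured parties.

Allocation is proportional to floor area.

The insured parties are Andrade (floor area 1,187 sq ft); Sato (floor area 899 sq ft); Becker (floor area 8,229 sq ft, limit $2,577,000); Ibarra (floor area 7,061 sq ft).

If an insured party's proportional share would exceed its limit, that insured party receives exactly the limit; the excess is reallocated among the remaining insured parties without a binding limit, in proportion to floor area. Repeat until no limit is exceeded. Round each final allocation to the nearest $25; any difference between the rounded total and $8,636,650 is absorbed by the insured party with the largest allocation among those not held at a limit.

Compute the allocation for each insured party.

Andrade: $786,350 · Sato: $595,575 · Becker: $2,577,000 · Ibarra: $4,677,725

Combined floor area = 17,376.
Unconstrained shares: Andrade 589,992.15; Sato 446,843.25; Becker 4,090,181.45; Ibarra 3,509,633.15.
Cap binds for Becker ($2,577,000); residual $6,059,650 reallocated over remaining floor area 9,147.
Remaining shares: Andrade 786,356.68 → $786,350; Sato 595,564.16 → $595,575; Ibarra 4,677,729.16 → $4,677,725.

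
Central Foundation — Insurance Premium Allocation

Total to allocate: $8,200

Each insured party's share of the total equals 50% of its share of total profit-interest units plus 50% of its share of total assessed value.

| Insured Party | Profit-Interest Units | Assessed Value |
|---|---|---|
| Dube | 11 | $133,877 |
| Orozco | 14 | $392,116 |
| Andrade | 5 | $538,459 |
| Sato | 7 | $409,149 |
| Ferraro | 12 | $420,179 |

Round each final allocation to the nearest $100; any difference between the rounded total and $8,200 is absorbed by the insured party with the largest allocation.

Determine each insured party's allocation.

Profit-interest units total 49; assessed value total 1,893,780.
Composite weights (50% profit-interest units + 50% assessed value): Dube 0.1476; Orozco 0.2464; Andrade 0.1932; Sato 0.1795; Ferraro 0.2334.
Raw shares: Dube 1,210.25; Orozco 2,020.35; Andrade 1,584.12; Sato 1,471.51; Ferraro 1,913.76.
At nearest $100: Dube $1,200; Orozco $2,000; Andrade $1,600; Sato $1,500; Ferraro $1,900. Sum = $8,200.
No rounding difference to absorb.

Dube: $1,200 | Orozco: $2,000 | Andrade: $1,600 | Sato: $1,500 | Ferraro: $1,900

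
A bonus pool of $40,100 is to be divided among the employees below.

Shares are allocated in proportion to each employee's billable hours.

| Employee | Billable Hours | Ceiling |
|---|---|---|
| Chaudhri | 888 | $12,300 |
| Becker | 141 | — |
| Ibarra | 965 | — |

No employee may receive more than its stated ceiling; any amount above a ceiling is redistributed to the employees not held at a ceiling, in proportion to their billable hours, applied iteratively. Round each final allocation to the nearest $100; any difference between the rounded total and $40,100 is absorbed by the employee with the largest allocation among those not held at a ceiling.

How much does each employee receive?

Total billable hours = 1,994.
Unconstrained shares: Chaudhri 17,857.97; Becker 2,835.56; Ibarra 19,406.47.
Cap binds for Chaudhri ($12,300); remaining pool $27,800 reallocated over remaining billable hours 1,106.
Remaining shares: Becker 3,544.12 → $3,500; Ibarra 24,255.88 → $24,300.

Chaudhri: $12,300 | Becker: $3,500 | Ibarra: $24,300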